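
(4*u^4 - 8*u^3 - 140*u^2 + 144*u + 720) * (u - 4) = 4*u^5 - 24*u^4 - 108*u^3 + 704*u^2 + 144*u - 2880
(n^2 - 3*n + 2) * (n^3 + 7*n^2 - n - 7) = n^5 + 4*n^4 - 20*n^3 + 10*n^2 + 19*n - 14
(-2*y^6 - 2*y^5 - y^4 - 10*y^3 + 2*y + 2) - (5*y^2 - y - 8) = -2*y^6 - 2*y^5 - y^4 - 10*y^3 - 5*y^2 + 3*y + 10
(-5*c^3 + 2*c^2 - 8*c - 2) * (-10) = 50*c^3 - 20*c^2 + 80*c + 20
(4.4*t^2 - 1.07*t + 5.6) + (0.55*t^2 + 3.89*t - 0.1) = 4.95*t^2 + 2.82*t + 5.5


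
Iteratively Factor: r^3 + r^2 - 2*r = (r + 2)*(r^2 - r) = r*(r + 2)*(r - 1)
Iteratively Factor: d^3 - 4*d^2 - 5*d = (d - 5)*(d^2 + d) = (d - 5)*(d + 1)*(d)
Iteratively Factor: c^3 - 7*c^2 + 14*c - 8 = (c - 2)*(c^2 - 5*c + 4) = (c - 4)*(c - 2)*(c - 1)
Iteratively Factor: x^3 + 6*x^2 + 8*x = (x)*(x^2 + 6*x + 8) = x*(x + 2)*(x + 4)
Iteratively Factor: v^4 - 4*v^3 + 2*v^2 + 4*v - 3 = (v - 3)*(v^3 - v^2 - v + 1) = (v - 3)*(v - 1)*(v^2 - 1) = (v - 3)*(v - 1)^2*(v + 1)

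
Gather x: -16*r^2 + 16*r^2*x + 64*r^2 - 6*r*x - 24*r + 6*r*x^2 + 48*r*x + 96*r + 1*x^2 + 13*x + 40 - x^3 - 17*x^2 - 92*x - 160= 48*r^2 + 72*r - x^3 + x^2*(6*r - 16) + x*(16*r^2 + 42*r - 79) - 120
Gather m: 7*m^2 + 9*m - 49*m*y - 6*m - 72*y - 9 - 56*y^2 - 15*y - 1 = 7*m^2 + m*(3 - 49*y) - 56*y^2 - 87*y - 10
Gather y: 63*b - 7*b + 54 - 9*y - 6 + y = 56*b - 8*y + 48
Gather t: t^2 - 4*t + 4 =t^2 - 4*t + 4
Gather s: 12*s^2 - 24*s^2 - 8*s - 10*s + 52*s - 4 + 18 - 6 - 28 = -12*s^2 + 34*s - 20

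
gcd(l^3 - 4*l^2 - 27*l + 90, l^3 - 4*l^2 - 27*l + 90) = l^3 - 4*l^2 - 27*l + 90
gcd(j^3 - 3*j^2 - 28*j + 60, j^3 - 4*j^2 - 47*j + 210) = j - 6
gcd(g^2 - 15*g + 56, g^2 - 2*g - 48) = g - 8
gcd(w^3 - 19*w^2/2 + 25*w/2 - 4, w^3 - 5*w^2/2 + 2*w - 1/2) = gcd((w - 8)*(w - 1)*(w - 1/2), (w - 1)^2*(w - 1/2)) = w^2 - 3*w/2 + 1/2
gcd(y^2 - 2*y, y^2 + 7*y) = y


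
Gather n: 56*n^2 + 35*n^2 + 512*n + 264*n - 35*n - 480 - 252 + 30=91*n^2 + 741*n - 702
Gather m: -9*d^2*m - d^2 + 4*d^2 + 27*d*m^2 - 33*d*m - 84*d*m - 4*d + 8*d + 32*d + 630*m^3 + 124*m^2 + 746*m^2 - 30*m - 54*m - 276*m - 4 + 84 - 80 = 3*d^2 + 36*d + 630*m^3 + m^2*(27*d + 870) + m*(-9*d^2 - 117*d - 360)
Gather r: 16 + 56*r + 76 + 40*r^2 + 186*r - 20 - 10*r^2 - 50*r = 30*r^2 + 192*r + 72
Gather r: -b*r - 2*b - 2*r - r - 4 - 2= -2*b + r*(-b - 3) - 6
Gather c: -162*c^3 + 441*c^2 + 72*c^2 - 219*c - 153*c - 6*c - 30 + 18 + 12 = -162*c^3 + 513*c^2 - 378*c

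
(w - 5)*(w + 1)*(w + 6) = w^3 + 2*w^2 - 29*w - 30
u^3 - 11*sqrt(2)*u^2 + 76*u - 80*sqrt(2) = (u - 5*sqrt(2))*(u - 4*sqrt(2))*(u - 2*sqrt(2))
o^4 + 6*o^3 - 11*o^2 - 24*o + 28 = (o - 2)*(o - 1)*(o + 2)*(o + 7)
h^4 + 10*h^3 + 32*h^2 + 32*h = h*(h + 2)*(h + 4)^2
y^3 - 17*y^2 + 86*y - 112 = (y - 8)*(y - 7)*(y - 2)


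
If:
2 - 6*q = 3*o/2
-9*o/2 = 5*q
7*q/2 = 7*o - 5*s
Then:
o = -20/39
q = 6/13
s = -203/195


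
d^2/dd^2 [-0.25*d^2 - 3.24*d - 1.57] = -0.500000000000000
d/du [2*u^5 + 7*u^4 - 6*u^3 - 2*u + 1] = 10*u^4 + 28*u^3 - 18*u^2 - 2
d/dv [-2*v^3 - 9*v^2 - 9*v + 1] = -6*v^2 - 18*v - 9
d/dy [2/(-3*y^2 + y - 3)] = 2*(6*y - 1)/(3*y^2 - y + 3)^2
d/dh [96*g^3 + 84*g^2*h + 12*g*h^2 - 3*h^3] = 84*g^2 + 24*g*h - 9*h^2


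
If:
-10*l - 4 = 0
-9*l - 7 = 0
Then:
No Solution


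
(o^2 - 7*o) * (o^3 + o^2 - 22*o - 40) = o^5 - 6*o^4 - 29*o^3 + 114*o^2 + 280*o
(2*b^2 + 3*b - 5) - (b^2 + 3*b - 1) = b^2 - 4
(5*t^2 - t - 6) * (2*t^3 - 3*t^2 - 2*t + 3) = 10*t^5 - 17*t^4 - 19*t^3 + 35*t^2 + 9*t - 18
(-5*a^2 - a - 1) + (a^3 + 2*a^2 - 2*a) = a^3 - 3*a^2 - 3*a - 1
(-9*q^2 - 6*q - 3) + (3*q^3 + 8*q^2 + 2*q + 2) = 3*q^3 - q^2 - 4*q - 1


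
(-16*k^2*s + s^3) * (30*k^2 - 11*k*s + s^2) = -480*k^4*s + 176*k^3*s^2 + 14*k^2*s^3 - 11*k*s^4 + s^5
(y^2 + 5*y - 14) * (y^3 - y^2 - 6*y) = y^5 + 4*y^4 - 25*y^3 - 16*y^2 + 84*y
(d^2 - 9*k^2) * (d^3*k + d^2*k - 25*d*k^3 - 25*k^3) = d^5*k + d^4*k - 34*d^3*k^3 - 34*d^2*k^3 + 225*d*k^5 + 225*k^5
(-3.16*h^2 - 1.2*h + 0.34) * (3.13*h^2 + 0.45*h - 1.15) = -9.8908*h^4 - 5.178*h^3 + 4.1582*h^2 + 1.533*h - 0.391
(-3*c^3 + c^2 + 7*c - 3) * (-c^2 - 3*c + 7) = 3*c^5 + 8*c^4 - 31*c^3 - 11*c^2 + 58*c - 21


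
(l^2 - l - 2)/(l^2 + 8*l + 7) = (l - 2)/(l + 7)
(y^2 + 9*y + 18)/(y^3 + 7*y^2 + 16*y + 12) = (y + 6)/(y^2 + 4*y + 4)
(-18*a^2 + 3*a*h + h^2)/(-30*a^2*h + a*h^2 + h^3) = (3*a - h)/(h*(5*a - h))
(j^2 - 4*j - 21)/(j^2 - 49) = (j + 3)/(j + 7)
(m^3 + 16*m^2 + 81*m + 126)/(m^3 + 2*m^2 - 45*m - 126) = (m + 7)/(m - 7)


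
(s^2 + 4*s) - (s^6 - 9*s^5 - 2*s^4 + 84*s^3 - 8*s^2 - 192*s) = -s^6 + 9*s^5 + 2*s^4 - 84*s^3 + 9*s^2 + 196*s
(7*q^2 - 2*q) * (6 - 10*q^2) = -70*q^4 + 20*q^3 + 42*q^2 - 12*q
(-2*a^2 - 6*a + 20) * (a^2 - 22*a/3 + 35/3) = -2*a^4 + 26*a^3/3 + 122*a^2/3 - 650*a/3 + 700/3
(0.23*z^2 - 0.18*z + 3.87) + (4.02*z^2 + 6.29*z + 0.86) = 4.25*z^2 + 6.11*z + 4.73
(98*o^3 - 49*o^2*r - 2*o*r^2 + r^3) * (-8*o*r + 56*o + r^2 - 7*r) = -784*o^4*r + 5488*o^4 + 490*o^3*r^2 - 3430*o^3*r - 33*o^2*r^3 + 231*o^2*r^2 - 10*o*r^4 + 70*o*r^3 + r^5 - 7*r^4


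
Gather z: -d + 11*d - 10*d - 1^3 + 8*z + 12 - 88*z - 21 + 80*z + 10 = 0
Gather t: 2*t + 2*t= 4*t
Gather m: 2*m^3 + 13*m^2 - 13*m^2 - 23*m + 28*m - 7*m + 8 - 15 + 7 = 2*m^3 - 2*m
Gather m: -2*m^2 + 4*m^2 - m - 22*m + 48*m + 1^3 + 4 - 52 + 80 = 2*m^2 + 25*m + 33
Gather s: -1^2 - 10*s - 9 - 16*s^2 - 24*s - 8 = -16*s^2 - 34*s - 18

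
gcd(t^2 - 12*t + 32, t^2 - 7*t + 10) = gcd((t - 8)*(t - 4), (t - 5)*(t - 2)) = 1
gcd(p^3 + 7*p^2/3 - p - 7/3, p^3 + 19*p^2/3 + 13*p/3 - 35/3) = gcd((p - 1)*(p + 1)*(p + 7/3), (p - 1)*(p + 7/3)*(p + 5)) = p^2 + 4*p/3 - 7/3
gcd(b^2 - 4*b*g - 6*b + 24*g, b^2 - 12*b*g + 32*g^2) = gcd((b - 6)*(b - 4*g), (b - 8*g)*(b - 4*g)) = b - 4*g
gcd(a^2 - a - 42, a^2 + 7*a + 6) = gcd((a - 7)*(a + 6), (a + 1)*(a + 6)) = a + 6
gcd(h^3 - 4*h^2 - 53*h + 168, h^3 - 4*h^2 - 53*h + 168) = h^3 - 4*h^2 - 53*h + 168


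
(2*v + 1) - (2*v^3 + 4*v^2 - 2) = -2*v^3 - 4*v^2 + 2*v + 3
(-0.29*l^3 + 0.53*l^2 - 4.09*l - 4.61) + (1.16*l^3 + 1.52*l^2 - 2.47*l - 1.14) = 0.87*l^3 + 2.05*l^2 - 6.56*l - 5.75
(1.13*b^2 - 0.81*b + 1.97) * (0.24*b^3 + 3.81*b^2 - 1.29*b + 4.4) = 0.2712*b^5 + 4.1109*b^4 - 4.071*b^3 + 13.5226*b^2 - 6.1053*b + 8.668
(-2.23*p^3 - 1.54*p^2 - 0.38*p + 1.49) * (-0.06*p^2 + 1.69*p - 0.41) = 0.1338*p^5 - 3.6763*p^4 - 1.6655*p^3 - 0.1002*p^2 + 2.6739*p - 0.6109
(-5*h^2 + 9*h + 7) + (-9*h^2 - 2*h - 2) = -14*h^2 + 7*h + 5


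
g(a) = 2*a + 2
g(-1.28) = -0.56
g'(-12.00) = 2.00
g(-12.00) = -22.00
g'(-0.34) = 2.00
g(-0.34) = 1.32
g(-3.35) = -4.70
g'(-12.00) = 2.00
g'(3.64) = 2.00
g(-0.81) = 0.38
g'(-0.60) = 2.00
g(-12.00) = -22.00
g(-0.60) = 0.80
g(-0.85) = 0.30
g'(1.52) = 2.00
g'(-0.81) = 2.00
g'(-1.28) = 2.00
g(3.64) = 9.28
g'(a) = 2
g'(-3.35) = 2.00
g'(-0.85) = 2.00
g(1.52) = 5.04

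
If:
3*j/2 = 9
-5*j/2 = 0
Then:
No Solution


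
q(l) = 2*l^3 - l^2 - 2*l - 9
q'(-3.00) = 58.00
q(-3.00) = -66.00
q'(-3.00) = 58.00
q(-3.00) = -66.00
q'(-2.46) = 39.23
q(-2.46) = -39.91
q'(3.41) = 60.95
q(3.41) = 51.86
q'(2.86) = 41.36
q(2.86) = 23.89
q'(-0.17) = -1.49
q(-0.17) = -8.70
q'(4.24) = 97.39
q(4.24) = 116.99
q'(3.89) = 81.01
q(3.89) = 85.82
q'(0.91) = 1.15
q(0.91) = -10.14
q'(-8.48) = 446.42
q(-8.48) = -1283.55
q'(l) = 6*l^2 - 2*l - 2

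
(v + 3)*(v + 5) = v^2 + 8*v + 15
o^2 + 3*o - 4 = (o - 1)*(o + 4)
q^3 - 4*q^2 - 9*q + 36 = (q - 4)*(q - 3)*(q + 3)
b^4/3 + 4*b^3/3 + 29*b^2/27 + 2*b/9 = b*(b/3 + 1)*(b + 1/3)*(b + 2/3)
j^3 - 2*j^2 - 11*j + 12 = (j - 4)*(j - 1)*(j + 3)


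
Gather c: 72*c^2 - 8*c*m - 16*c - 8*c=72*c^2 + c*(-8*m - 24)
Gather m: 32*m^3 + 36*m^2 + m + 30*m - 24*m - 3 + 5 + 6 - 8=32*m^3 + 36*m^2 + 7*m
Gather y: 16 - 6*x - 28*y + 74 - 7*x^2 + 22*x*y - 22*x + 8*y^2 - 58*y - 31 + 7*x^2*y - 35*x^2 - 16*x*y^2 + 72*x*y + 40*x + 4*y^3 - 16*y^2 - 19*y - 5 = -42*x^2 + 12*x + 4*y^3 + y^2*(-16*x - 8) + y*(7*x^2 + 94*x - 105) + 54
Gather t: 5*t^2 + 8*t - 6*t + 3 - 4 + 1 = 5*t^2 + 2*t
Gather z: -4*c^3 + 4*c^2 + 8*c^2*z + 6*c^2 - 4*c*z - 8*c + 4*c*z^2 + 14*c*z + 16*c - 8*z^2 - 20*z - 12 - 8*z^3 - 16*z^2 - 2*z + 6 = -4*c^3 + 10*c^2 + 8*c - 8*z^3 + z^2*(4*c - 24) + z*(8*c^2 + 10*c - 22) - 6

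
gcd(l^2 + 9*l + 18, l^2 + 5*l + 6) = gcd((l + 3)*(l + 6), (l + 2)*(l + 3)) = l + 3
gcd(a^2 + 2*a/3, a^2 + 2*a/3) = a^2 + 2*a/3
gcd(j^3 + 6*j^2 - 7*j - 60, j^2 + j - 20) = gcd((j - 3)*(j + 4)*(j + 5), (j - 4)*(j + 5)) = j + 5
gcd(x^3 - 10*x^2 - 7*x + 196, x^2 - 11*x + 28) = x - 7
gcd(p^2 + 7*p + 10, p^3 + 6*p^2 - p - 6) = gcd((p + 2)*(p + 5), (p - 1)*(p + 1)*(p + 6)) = 1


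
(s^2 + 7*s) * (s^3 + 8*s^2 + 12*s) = s^5 + 15*s^4 + 68*s^3 + 84*s^2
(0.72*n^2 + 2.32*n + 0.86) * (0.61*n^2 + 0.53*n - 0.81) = 0.4392*n^4 + 1.7968*n^3 + 1.171*n^2 - 1.4234*n - 0.6966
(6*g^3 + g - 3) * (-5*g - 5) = -30*g^4 - 30*g^3 - 5*g^2 + 10*g + 15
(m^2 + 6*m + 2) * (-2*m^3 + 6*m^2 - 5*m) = -2*m^5 - 6*m^4 + 27*m^3 - 18*m^2 - 10*m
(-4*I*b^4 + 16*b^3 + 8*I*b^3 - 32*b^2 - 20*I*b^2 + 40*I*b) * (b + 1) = -4*I*b^5 + 16*b^4 + 4*I*b^4 - 16*b^3 - 12*I*b^3 - 32*b^2 + 20*I*b^2 + 40*I*b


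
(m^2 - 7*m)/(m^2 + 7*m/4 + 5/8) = 8*m*(m - 7)/(8*m^2 + 14*m + 5)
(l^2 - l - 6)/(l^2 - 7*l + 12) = (l + 2)/(l - 4)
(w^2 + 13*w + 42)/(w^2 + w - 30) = (w + 7)/(w - 5)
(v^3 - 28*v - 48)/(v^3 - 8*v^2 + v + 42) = (v^2 - 2*v - 24)/(v^2 - 10*v + 21)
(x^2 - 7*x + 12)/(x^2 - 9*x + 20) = (x - 3)/(x - 5)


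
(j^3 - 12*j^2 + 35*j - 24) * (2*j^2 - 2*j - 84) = 2*j^5 - 26*j^4 + 10*j^3 + 890*j^2 - 2892*j + 2016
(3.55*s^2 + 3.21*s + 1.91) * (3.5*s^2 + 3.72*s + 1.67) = 12.425*s^4 + 24.441*s^3 + 24.5547*s^2 + 12.4659*s + 3.1897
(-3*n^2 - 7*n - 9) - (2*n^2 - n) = -5*n^2 - 6*n - 9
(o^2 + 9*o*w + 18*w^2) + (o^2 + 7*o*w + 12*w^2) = 2*o^2 + 16*o*w + 30*w^2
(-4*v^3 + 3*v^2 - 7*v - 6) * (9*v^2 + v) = -36*v^5 + 23*v^4 - 60*v^3 - 61*v^2 - 6*v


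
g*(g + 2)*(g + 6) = g^3 + 8*g^2 + 12*g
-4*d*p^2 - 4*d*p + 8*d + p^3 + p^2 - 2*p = (-4*d + p)*(p - 1)*(p + 2)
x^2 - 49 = (x - 7)*(x + 7)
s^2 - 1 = (s - 1)*(s + 1)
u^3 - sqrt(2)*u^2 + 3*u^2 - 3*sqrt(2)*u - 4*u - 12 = (u + 3)*(u - 2*sqrt(2))*(u + sqrt(2))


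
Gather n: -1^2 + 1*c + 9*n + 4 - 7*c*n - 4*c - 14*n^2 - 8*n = -3*c - 14*n^2 + n*(1 - 7*c) + 3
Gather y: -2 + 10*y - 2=10*y - 4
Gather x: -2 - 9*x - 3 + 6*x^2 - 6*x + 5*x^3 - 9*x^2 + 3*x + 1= 5*x^3 - 3*x^2 - 12*x - 4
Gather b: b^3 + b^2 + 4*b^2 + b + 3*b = b^3 + 5*b^2 + 4*b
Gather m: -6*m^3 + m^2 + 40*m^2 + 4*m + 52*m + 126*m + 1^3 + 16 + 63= -6*m^3 + 41*m^2 + 182*m + 80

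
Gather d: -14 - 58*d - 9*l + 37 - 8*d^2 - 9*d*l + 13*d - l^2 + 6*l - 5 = -8*d^2 + d*(-9*l - 45) - l^2 - 3*l + 18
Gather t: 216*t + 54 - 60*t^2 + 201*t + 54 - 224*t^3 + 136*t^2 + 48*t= -224*t^3 + 76*t^2 + 465*t + 108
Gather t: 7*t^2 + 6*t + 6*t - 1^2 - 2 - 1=7*t^2 + 12*t - 4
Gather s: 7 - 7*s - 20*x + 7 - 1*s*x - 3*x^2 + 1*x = s*(-x - 7) - 3*x^2 - 19*x + 14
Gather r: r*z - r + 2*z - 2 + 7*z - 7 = r*(z - 1) + 9*z - 9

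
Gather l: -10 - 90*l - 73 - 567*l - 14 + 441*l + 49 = -216*l - 48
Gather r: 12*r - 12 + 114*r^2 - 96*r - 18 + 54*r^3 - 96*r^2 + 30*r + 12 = 54*r^3 + 18*r^2 - 54*r - 18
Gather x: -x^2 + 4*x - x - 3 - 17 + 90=-x^2 + 3*x + 70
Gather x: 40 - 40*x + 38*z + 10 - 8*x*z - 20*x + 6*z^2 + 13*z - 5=x*(-8*z - 60) + 6*z^2 + 51*z + 45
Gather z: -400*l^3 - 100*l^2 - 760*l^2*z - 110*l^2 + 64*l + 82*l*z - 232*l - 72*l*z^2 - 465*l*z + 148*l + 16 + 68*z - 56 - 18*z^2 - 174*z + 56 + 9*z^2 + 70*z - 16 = -400*l^3 - 210*l^2 - 20*l + z^2*(-72*l - 9) + z*(-760*l^2 - 383*l - 36)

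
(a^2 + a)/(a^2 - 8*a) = (a + 1)/(a - 8)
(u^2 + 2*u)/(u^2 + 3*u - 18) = u*(u + 2)/(u^2 + 3*u - 18)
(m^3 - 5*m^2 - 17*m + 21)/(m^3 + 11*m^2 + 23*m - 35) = (m^2 - 4*m - 21)/(m^2 + 12*m + 35)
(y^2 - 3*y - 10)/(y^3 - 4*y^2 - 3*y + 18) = (y - 5)/(y^2 - 6*y + 9)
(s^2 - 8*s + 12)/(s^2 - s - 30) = (s - 2)/(s + 5)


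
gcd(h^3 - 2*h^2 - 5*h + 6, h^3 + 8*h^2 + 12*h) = h + 2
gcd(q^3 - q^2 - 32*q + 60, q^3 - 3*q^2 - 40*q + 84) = q^2 + 4*q - 12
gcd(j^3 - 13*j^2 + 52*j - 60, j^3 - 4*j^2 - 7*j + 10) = j - 5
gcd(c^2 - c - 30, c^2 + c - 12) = 1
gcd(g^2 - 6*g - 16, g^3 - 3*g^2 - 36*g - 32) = g - 8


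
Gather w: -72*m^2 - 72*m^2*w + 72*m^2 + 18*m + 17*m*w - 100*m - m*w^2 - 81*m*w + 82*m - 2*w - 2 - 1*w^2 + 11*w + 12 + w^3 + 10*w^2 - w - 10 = w^3 + w^2*(9 - m) + w*(-72*m^2 - 64*m + 8)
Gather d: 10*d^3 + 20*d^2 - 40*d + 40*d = 10*d^3 + 20*d^2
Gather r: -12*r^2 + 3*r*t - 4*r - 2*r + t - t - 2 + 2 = -12*r^2 + r*(3*t - 6)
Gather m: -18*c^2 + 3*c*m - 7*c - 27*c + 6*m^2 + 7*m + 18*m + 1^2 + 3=-18*c^2 - 34*c + 6*m^2 + m*(3*c + 25) + 4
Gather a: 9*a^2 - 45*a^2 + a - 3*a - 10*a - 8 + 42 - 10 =-36*a^2 - 12*a + 24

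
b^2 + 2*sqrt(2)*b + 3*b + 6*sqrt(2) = (b + 3)*(b + 2*sqrt(2))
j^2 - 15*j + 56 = (j - 8)*(j - 7)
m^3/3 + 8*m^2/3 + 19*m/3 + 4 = (m/3 + 1/3)*(m + 3)*(m + 4)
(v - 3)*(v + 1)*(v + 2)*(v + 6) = v^4 + 6*v^3 - 7*v^2 - 48*v - 36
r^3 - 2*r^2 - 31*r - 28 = (r - 7)*(r + 1)*(r + 4)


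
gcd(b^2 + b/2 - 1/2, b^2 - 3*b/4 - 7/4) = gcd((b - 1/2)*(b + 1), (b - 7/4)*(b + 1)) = b + 1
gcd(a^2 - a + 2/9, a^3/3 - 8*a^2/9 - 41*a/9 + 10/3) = a - 2/3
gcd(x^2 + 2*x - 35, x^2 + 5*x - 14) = x + 7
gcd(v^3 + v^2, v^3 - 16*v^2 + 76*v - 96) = 1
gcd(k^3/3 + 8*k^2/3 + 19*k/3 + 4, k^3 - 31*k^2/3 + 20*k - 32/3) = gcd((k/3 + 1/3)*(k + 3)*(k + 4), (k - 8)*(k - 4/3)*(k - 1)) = 1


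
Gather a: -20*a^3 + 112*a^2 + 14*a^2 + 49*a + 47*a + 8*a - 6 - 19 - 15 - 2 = -20*a^3 + 126*a^2 + 104*a - 42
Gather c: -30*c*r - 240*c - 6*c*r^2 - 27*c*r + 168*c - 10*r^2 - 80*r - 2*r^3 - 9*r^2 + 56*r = c*(-6*r^2 - 57*r - 72) - 2*r^3 - 19*r^2 - 24*r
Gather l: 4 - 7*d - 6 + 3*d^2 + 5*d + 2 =3*d^2 - 2*d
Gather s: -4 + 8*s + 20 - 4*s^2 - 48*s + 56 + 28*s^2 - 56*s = 24*s^2 - 96*s + 72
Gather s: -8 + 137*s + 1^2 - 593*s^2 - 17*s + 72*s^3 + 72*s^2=72*s^3 - 521*s^2 + 120*s - 7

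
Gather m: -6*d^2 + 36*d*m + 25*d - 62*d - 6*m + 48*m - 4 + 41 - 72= -6*d^2 - 37*d + m*(36*d + 42) - 35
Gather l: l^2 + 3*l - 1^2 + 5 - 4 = l^2 + 3*l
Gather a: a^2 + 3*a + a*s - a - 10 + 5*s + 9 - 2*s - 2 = a^2 + a*(s + 2) + 3*s - 3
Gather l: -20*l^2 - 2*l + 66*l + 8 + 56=-20*l^2 + 64*l + 64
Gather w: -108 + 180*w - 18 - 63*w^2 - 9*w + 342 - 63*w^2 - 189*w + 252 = -126*w^2 - 18*w + 468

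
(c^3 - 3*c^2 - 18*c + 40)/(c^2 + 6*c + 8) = (c^2 - 7*c + 10)/(c + 2)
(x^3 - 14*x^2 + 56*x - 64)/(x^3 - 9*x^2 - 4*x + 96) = (x - 2)/(x + 3)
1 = 1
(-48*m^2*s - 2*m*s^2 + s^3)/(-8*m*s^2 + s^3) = (6*m + s)/s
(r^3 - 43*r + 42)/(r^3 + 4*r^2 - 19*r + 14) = (r - 6)/(r - 2)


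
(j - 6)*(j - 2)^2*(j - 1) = j^4 - 11*j^3 + 38*j^2 - 52*j + 24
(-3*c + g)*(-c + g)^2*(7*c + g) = -21*c^4 + 46*c^3*g - 28*c^2*g^2 + 2*c*g^3 + g^4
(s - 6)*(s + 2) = s^2 - 4*s - 12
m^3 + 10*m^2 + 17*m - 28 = (m - 1)*(m + 4)*(m + 7)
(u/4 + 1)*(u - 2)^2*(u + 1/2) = u^4/4 + u^3/8 - 3*u^2 + 5*u/2 + 2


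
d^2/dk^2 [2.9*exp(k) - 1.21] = 2.9*exp(k)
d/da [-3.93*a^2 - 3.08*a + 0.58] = -7.86*a - 3.08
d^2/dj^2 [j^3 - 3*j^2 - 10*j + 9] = 6*j - 6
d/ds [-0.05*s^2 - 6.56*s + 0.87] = -0.1*s - 6.56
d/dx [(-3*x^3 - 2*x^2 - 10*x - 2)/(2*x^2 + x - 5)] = (-6*x^4 - 6*x^3 + 63*x^2 + 28*x + 52)/(4*x^4 + 4*x^3 - 19*x^2 - 10*x + 25)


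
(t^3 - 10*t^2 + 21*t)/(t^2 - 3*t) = t - 7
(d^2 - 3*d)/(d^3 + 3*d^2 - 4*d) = (d - 3)/(d^2 + 3*d - 4)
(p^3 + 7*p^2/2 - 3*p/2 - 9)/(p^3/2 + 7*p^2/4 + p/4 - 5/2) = 2*(2*p^2 + 3*p - 9)/(2*p^2 + 3*p - 5)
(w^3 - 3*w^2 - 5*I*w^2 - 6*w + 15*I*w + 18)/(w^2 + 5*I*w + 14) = (w^2 - 3*w*(1 + I) + 9*I)/(w + 7*I)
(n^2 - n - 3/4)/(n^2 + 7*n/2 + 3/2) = (n - 3/2)/(n + 3)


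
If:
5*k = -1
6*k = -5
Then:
No Solution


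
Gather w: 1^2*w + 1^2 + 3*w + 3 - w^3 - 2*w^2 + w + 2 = -w^3 - 2*w^2 + 5*w + 6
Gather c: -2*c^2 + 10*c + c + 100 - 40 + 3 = -2*c^2 + 11*c + 63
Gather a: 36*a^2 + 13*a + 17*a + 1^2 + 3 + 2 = 36*a^2 + 30*a + 6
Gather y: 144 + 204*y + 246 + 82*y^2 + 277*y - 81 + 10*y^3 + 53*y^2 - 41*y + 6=10*y^3 + 135*y^2 + 440*y + 315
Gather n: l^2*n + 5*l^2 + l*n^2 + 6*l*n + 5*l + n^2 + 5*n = 5*l^2 + 5*l + n^2*(l + 1) + n*(l^2 + 6*l + 5)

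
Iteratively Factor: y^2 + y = (y + 1)*(y)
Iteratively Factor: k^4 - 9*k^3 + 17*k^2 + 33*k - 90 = (k - 3)*(k^3 - 6*k^2 - k + 30) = (k - 5)*(k - 3)*(k^2 - k - 6) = (k - 5)*(k - 3)*(k + 2)*(k - 3)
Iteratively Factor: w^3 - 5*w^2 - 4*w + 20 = (w + 2)*(w^2 - 7*w + 10) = (w - 5)*(w + 2)*(w - 2)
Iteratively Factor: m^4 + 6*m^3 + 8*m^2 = (m)*(m^3 + 6*m^2 + 8*m) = m*(m + 4)*(m^2 + 2*m) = m^2*(m + 4)*(m + 2)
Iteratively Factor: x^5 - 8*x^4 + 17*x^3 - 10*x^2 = (x)*(x^4 - 8*x^3 + 17*x^2 - 10*x) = x^2*(x^3 - 8*x^2 + 17*x - 10) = x^2*(x - 1)*(x^2 - 7*x + 10) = x^2*(x - 5)*(x - 1)*(x - 2)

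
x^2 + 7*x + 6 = (x + 1)*(x + 6)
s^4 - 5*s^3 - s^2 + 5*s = s*(s - 5)*(s - 1)*(s + 1)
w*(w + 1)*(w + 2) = w^3 + 3*w^2 + 2*w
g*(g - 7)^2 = g^3 - 14*g^2 + 49*g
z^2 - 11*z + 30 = (z - 6)*(z - 5)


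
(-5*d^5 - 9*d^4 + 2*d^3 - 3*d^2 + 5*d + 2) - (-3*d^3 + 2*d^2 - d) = -5*d^5 - 9*d^4 + 5*d^3 - 5*d^2 + 6*d + 2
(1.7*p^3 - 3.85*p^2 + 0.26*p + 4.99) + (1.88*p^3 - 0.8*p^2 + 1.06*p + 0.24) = 3.58*p^3 - 4.65*p^2 + 1.32*p + 5.23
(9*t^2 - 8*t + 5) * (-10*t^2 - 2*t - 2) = -90*t^4 + 62*t^3 - 52*t^2 + 6*t - 10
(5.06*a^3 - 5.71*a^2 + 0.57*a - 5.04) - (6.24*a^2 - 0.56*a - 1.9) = 5.06*a^3 - 11.95*a^2 + 1.13*a - 3.14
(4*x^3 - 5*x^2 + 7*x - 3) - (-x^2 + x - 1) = 4*x^3 - 4*x^2 + 6*x - 2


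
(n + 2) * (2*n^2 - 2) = 2*n^3 + 4*n^2 - 2*n - 4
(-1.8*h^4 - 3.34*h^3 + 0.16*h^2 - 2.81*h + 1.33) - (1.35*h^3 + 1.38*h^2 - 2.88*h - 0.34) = -1.8*h^4 - 4.69*h^3 - 1.22*h^2 + 0.0699999999999998*h + 1.67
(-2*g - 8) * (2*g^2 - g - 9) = -4*g^3 - 14*g^2 + 26*g + 72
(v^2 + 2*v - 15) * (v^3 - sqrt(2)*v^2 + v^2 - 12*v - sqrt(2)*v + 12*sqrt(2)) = v^5 - sqrt(2)*v^4 + 3*v^4 - 25*v^3 - 3*sqrt(2)*v^3 - 39*v^2 + 25*sqrt(2)*v^2 + 39*sqrt(2)*v + 180*v - 180*sqrt(2)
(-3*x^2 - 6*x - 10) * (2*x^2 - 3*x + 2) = -6*x^4 - 3*x^3 - 8*x^2 + 18*x - 20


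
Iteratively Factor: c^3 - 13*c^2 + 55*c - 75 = (c - 5)*(c^2 - 8*c + 15) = (c - 5)^2*(c - 3)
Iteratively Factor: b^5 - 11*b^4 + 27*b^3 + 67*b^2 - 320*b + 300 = (b - 2)*(b^4 - 9*b^3 + 9*b^2 + 85*b - 150) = (b - 2)^2*(b^3 - 7*b^2 - 5*b + 75) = (b - 5)*(b - 2)^2*(b^2 - 2*b - 15) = (b - 5)^2*(b - 2)^2*(b + 3)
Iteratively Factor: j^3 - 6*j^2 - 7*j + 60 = (j - 4)*(j^2 - 2*j - 15) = (j - 4)*(j + 3)*(j - 5)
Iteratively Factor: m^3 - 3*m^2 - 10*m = (m - 5)*(m^2 + 2*m) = m*(m - 5)*(m + 2)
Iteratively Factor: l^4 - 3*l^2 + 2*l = (l)*(l^3 - 3*l + 2) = l*(l - 1)*(l^2 + l - 2) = l*(l - 1)^2*(l + 2)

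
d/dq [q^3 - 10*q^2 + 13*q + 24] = 3*q^2 - 20*q + 13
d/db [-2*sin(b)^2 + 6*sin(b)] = 2*(3 - 2*sin(b))*cos(b)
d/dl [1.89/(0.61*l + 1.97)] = -1.1529/(0.61*l + 1.97)^2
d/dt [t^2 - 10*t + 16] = 2*t - 10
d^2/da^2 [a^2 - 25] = 2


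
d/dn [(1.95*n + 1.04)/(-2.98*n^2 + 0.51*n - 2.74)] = (5.811*n^2 + 6.1984*n - 5.8734)/(8.8804*n^4 - 3.0396*n^3 + 16.5905*n^2 - 2.7948*n + 7.5076)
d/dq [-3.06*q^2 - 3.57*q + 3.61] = -6.12*q - 3.57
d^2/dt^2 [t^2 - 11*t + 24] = 2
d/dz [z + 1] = 1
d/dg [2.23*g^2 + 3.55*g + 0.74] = 4.46*g + 3.55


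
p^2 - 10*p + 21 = (p - 7)*(p - 3)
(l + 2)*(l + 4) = l^2 + 6*l + 8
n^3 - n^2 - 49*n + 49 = (n - 7)*(n - 1)*(n + 7)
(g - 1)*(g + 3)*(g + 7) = g^3 + 9*g^2 + 11*g - 21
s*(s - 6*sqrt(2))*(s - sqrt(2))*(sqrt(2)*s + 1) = sqrt(2)*s^4 - 13*s^3 + 5*sqrt(2)*s^2 + 12*s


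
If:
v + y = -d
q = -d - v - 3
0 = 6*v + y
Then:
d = -5*y/6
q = y - 3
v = -y/6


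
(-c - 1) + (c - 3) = -4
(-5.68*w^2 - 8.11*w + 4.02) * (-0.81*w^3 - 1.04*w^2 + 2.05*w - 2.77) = 4.6008*w^5 + 12.4763*w^4 - 6.4658*w^3 - 5.0727*w^2 + 30.7057*w - 11.1354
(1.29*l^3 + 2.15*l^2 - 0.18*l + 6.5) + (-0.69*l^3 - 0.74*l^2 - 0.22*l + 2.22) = 0.6*l^3 + 1.41*l^2 - 0.4*l + 8.72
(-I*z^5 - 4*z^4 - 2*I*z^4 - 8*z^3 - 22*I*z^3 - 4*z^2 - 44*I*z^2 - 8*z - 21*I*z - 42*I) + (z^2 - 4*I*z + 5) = -I*z^5 - 4*z^4 - 2*I*z^4 - 8*z^3 - 22*I*z^3 - 3*z^2 - 44*I*z^2 - 8*z - 25*I*z + 5 - 42*I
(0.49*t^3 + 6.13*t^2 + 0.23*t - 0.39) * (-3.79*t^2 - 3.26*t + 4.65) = -1.8571*t^5 - 24.8301*t^4 - 18.577*t^3 + 29.2328*t^2 + 2.3409*t - 1.8135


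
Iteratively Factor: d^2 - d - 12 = (d - 4)*(d + 3)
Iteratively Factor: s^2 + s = (s + 1)*(s)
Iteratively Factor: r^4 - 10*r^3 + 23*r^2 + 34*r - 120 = (r - 3)*(r^3 - 7*r^2 + 2*r + 40) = (r - 3)*(r + 2)*(r^2 - 9*r + 20) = (r - 4)*(r - 3)*(r + 2)*(r - 5)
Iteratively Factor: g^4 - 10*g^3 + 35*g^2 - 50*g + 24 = (g - 1)*(g^3 - 9*g^2 + 26*g - 24) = (g - 4)*(g - 1)*(g^2 - 5*g + 6) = (g - 4)*(g - 3)*(g - 1)*(g - 2)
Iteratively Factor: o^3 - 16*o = (o - 4)*(o^2 + 4*o) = (o - 4)*(o + 4)*(o)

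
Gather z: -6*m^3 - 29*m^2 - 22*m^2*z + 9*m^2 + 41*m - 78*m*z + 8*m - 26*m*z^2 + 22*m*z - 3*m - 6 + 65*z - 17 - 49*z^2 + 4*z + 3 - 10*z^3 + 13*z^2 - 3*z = -6*m^3 - 20*m^2 + 46*m - 10*z^3 + z^2*(-26*m - 36) + z*(-22*m^2 - 56*m + 66) - 20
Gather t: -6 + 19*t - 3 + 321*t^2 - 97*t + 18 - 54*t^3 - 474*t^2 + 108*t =-54*t^3 - 153*t^2 + 30*t + 9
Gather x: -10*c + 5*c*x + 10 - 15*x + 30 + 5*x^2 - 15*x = -10*c + 5*x^2 + x*(5*c - 30) + 40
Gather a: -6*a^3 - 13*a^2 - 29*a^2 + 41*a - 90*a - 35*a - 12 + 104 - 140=-6*a^3 - 42*a^2 - 84*a - 48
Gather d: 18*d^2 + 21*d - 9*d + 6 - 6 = 18*d^2 + 12*d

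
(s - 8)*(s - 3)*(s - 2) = s^3 - 13*s^2 + 46*s - 48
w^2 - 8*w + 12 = (w - 6)*(w - 2)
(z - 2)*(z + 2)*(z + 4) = z^3 + 4*z^2 - 4*z - 16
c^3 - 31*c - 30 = (c - 6)*(c + 1)*(c + 5)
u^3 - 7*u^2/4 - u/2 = u*(u - 2)*(u + 1/4)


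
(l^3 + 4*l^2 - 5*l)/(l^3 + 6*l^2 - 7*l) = (l + 5)/(l + 7)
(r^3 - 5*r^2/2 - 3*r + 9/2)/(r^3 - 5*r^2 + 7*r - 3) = (r + 3/2)/(r - 1)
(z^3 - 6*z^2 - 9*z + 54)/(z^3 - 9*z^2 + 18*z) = (z + 3)/z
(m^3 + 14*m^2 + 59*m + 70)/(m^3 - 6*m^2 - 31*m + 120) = (m^2 + 9*m + 14)/(m^2 - 11*m + 24)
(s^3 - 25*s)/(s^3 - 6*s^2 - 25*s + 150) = s/(s - 6)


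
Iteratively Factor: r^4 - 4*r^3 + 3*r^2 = (r - 1)*(r^3 - 3*r^2) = r*(r - 1)*(r^2 - 3*r) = r*(r - 3)*(r - 1)*(r)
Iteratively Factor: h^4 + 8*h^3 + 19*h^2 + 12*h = (h + 1)*(h^3 + 7*h^2 + 12*h) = h*(h + 1)*(h^2 + 7*h + 12) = h*(h + 1)*(h + 3)*(h + 4)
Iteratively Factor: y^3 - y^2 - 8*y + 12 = (y + 3)*(y^2 - 4*y + 4) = (y - 2)*(y + 3)*(y - 2)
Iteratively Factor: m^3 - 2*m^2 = (m)*(m^2 - 2*m) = m^2*(m - 2)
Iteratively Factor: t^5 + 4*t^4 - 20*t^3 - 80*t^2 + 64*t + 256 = (t - 4)*(t^4 + 8*t^3 + 12*t^2 - 32*t - 64) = (t - 4)*(t + 2)*(t^3 + 6*t^2 - 32) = (t - 4)*(t - 2)*(t + 2)*(t^2 + 8*t + 16) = (t - 4)*(t - 2)*(t + 2)*(t + 4)*(t + 4)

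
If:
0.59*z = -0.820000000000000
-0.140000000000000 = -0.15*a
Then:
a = 0.93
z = -1.39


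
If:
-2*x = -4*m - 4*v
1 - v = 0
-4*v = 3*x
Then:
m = -5/3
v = 1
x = -4/3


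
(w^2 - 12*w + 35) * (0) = 0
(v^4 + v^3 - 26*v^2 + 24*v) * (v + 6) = v^5 + 7*v^4 - 20*v^3 - 132*v^2 + 144*v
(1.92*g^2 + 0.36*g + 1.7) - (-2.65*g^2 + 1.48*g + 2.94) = 4.57*g^2 - 1.12*g - 1.24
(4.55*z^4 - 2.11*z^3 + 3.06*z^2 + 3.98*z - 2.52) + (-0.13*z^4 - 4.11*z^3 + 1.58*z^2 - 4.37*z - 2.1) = 4.42*z^4 - 6.22*z^3 + 4.64*z^2 - 0.39*z - 4.62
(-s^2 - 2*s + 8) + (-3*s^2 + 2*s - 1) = 7 - 4*s^2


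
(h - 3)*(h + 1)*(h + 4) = h^3 + 2*h^2 - 11*h - 12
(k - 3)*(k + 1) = k^2 - 2*k - 3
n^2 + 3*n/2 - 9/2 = (n - 3/2)*(n + 3)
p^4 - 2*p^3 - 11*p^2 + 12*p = p*(p - 4)*(p - 1)*(p + 3)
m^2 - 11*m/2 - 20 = (m - 8)*(m + 5/2)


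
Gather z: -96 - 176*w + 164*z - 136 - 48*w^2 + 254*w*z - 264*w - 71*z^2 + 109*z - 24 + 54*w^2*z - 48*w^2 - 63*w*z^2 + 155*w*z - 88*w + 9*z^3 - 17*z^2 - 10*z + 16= -96*w^2 - 528*w + 9*z^3 + z^2*(-63*w - 88) + z*(54*w^2 + 409*w + 263) - 240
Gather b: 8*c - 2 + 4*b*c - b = b*(4*c - 1) + 8*c - 2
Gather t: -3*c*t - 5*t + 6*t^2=6*t^2 + t*(-3*c - 5)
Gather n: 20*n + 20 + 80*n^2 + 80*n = 80*n^2 + 100*n + 20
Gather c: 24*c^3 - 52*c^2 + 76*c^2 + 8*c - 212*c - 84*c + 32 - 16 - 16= 24*c^3 + 24*c^2 - 288*c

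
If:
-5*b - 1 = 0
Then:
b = -1/5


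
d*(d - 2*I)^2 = d^3 - 4*I*d^2 - 4*d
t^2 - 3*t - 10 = (t - 5)*(t + 2)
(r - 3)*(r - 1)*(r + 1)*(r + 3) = r^4 - 10*r^2 + 9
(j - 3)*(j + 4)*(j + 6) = j^3 + 7*j^2 - 6*j - 72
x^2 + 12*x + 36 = (x + 6)^2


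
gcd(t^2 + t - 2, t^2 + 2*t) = t + 2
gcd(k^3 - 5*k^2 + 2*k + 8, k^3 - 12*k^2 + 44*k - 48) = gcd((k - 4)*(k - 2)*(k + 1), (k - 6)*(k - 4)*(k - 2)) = k^2 - 6*k + 8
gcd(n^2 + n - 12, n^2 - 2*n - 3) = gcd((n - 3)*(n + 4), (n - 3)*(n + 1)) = n - 3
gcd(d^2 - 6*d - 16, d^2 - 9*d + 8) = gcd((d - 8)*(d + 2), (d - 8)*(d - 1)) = d - 8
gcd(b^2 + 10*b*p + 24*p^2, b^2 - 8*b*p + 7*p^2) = 1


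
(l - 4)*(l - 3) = l^2 - 7*l + 12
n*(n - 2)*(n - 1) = n^3 - 3*n^2 + 2*n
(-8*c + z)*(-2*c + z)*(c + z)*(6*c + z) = 96*c^4 + 52*c^3*z - 48*c^2*z^2 - 3*c*z^3 + z^4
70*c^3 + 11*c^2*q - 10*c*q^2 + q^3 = (-7*c + q)*(-5*c + q)*(2*c + q)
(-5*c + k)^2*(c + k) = 25*c^3 + 15*c^2*k - 9*c*k^2 + k^3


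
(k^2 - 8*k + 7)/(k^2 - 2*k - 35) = (k - 1)/(k + 5)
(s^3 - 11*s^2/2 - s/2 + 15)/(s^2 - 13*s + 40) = (s^2 - s/2 - 3)/(s - 8)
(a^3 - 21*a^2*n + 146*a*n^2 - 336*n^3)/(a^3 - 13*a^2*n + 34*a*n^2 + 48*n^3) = (a - 7*n)/(a + n)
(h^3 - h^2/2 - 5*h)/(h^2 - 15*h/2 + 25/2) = h*(h + 2)/(h - 5)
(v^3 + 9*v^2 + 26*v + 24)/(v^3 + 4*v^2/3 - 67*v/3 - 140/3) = 3*(v^2 + 5*v + 6)/(3*v^2 - 8*v - 35)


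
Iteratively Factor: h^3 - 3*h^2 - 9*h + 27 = (h + 3)*(h^2 - 6*h + 9) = (h - 3)*(h + 3)*(h - 3)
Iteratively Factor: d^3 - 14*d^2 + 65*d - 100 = (d - 4)*(d^2 - 10*d + 25) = (d - 5)*(d - 4)*(d - 5)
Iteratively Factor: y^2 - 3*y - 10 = (y + 2)*(y - 5)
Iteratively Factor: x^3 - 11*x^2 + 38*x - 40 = (x - 2)*(x^2 - 9*x + 20) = (x - 4)*(x - 2)*(x - 5)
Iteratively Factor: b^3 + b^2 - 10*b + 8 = (b - 1)*(b^2 + 2*b - 8) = (b - 1)*(b + 4)*(b - 2)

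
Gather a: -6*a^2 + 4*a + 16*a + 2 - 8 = -6*a^2 + 20*a - 6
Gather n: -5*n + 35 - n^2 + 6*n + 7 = -n^2 + n + 42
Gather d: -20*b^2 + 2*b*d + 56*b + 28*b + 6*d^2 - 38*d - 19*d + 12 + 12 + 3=-20*b^2 + 84*b + 6*d^2 + d*(2*b - 57) + 27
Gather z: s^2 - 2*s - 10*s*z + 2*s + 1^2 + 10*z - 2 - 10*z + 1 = s^2 - 10*s*z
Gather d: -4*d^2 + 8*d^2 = 4*d^2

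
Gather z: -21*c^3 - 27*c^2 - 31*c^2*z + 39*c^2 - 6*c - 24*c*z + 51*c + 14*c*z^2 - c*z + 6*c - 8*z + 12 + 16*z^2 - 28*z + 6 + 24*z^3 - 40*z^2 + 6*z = -21*c^3 + 12*c^2 + 51*c + 24*z^3 + z^2*(14*c - 24) + z*(-31*c^2 - 25*c - 30) + 18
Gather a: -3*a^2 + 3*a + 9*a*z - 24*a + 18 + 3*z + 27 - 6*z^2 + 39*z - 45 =-3*a^2 + a*(9*z - 21) - 6*z^2 + 42*z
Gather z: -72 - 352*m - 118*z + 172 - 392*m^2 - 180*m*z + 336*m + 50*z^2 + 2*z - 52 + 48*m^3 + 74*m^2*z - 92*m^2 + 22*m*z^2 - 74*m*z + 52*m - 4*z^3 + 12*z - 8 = 48*m^3 - 484*m^2 + 36*m - 4*z^3 + z^2*(22*m + 50) + z*(74*m^2 - 254*m - 104) + 40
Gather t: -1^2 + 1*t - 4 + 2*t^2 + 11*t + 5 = 2*t^2 + 12*t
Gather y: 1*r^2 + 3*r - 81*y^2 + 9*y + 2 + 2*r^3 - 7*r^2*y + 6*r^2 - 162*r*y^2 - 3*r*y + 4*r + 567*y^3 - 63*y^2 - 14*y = 2*r^3 + 7*r^2 + 7*r + 567*y^3 + y^2*(-162*r - 144) + y*(-7*r^2 - 3*r - 5) + 2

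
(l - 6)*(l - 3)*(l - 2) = l^3 - 11*l^2 + 36*l - 36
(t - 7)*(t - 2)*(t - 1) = t^3 - 10*t^2 + 23*t - 14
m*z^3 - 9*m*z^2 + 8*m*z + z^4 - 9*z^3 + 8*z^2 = z*(m + z)*(z - 8)*(z - 1)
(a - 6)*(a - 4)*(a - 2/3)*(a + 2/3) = a^4 - 10*a^3 + 212*a^2/9 + 40*a/9 - 32/3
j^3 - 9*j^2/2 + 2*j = j*(j - 4)*(j - 1/2)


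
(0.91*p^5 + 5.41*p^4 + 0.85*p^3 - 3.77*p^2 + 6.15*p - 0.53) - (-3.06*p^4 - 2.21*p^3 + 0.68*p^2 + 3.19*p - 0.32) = 0.91*p^5 + 8.47*p^4 + 3.06*p^3 - 4.45*p^2 + 2.96*p - 0.21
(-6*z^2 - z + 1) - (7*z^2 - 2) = -13*z^2 - z + 3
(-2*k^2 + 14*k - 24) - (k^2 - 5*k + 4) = -3*k^2 + 19*k - 28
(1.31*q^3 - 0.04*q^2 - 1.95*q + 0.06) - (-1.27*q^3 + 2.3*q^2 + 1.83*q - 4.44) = 2.58*q^3 - 2.34*q^2 - 3.78*q + 4.5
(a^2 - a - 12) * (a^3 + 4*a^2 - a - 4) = a^5 + 3*a^4 - 17*a^3 - 51*a^2 + 16*a + 48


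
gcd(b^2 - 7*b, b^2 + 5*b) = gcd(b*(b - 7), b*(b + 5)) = b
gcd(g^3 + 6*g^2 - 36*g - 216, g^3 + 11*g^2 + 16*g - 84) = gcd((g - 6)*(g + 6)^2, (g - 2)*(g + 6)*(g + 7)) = g + 6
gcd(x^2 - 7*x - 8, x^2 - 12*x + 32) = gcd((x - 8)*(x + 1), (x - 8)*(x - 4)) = x - 8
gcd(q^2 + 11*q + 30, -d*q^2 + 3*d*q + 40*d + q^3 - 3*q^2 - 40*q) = q + 5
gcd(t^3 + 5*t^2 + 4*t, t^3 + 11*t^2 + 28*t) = t^2 + 4*t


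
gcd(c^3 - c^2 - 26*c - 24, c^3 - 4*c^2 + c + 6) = c + 1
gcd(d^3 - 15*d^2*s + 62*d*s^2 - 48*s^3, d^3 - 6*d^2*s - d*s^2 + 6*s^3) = d^2 - 7*d*s + 6*s^2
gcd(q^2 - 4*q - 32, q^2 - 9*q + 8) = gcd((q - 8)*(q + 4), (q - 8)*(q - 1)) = q - 8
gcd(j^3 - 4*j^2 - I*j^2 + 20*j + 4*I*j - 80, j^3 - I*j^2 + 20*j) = j^2 - I*j + 20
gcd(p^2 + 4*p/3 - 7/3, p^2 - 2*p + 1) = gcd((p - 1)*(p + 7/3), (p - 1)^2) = p - 1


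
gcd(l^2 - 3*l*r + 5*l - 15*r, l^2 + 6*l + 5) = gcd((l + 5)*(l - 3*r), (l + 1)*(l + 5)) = l + 5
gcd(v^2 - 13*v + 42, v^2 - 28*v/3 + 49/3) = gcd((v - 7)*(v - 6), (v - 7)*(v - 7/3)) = v - 7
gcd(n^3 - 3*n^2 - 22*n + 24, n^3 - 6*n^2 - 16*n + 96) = n^2 - 2*n - 24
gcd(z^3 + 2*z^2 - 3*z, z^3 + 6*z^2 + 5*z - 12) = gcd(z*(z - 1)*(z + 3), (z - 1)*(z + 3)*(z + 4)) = z^2 + 2*z - 3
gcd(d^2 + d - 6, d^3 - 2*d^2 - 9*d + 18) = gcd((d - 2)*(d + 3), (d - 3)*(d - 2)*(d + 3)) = d^2 + d - 6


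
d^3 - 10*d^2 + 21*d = d*(d - 7)*(d - 3)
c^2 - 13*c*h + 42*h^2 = (c - 7*h)*(c - 6*h)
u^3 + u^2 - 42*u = u*(u - 6)*(u + 7)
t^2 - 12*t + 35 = (t - 7)*(t - 5)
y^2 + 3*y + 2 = (y + 1)*(y + 2)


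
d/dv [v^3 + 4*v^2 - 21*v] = 3*v^2 + 8*v - 21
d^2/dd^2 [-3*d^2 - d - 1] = -6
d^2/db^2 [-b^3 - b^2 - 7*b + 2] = -6*b - 2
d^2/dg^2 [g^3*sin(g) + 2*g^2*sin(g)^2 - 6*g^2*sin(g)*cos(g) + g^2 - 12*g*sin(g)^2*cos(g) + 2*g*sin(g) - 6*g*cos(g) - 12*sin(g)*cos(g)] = -g^3*sin(g) + 12*g^2*sin(2*g) + 6*g^2*cos(g) + 4*g^2*cos(2*g) + 4*g*sin(g) + 8*g*sin(2*g) + 9*g*cos(g) - 24*g*cos(2*g) - 27*g*cos(3*g) + 18*sin(g) + 18*sin(2*g) - 18*sin(3*g) + 4*cos(g) - 2*cos(2*g) + 4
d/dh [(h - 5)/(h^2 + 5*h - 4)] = (h^2 + 5*h - (h - 5)*(2*h + 5) - 4)/(h^2 + 5*h - 4)^2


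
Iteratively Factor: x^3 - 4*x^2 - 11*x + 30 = (x + 3)*(x^2 - 7*x + 10) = (x - 2)*(x + 3)*(x - 5)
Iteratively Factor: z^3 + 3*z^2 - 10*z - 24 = (z - 3)*(z^2 + 6*z + 8) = (z - 3)*(z + 2)*(z + 4)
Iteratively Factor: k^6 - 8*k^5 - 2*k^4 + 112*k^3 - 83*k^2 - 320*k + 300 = (k + 2)*(k^5 - 10*k^4 + 18*k^3 + 76*k^2 - 235*k + 150) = (k + 2)*(k + 3)*(k^4 - 13*k^3 + 57*k^2 - 95*k + 50) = (k - 2)*(k + 2)*(k + 3)*(k^3 - 11*k^2 + 35*k - 25) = (k - 5)*(k - 2)*(k + 2)*(k + 3)*(k^2 - 6*k + 5) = (k - 5)*(k - 2)*(k - 1)*(k + 2)*(k + 3)*(k - 5)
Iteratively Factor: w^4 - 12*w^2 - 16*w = (w + 2)*(w^3 - 2*w^2 - 8*w) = w*(w + 2)*(w^2 - 2*w - 8) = w*(w + 2)^2*(w - 4)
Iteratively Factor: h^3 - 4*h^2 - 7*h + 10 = (h + 2)*(h^2 - 6*h + 5) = (h - 1)*(h + 2)*(h - 5)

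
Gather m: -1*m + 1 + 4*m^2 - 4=4*m^2 - m - 3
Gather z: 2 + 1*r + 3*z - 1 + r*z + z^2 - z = r + z^2 + z*(r + 2) + 1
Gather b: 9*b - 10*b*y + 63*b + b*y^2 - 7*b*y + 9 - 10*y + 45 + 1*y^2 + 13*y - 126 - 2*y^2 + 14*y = b*(y^2 - 17*y + 72) - y^2 + 17*y - 72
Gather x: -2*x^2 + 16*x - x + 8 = -2*x^2 + 15*x + 8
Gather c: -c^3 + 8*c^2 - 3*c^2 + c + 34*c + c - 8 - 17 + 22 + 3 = -c^3 + 5*c^2 + 36*c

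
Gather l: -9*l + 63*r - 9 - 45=-9*l + 63*r - 54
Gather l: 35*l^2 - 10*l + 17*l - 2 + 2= 35*l^2 + 7*l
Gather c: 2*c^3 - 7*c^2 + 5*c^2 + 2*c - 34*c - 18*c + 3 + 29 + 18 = 2*c^3 - 2*c^2 - 50*c + 50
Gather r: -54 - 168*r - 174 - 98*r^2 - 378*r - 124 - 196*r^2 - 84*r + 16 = -294*r^2 - 630*r - 336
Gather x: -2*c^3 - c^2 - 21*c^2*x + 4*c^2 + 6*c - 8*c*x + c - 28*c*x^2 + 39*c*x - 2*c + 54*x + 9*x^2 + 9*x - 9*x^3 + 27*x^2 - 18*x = -2*c^3 + 3*c^2 + 5*c - 9*x^3 + x^2*(36 - 28*c) + x*(-21*c^2 + 31*c + 45)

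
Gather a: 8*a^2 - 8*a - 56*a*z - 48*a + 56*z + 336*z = 8*a^2 + a*(-56*z - 56) + 392*z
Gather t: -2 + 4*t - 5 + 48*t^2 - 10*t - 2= 48*t^2 - 6*t - 9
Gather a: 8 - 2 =6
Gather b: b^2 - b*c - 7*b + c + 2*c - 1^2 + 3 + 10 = b^2 + b*(-c - 7) + 3*c + 12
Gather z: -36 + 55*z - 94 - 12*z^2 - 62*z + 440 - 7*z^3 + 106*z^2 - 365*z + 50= -7*z^3 + 94*z^2 - 372*z + 360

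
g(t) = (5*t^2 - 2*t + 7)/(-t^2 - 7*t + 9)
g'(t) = (2*t + 7)*(5*t^2 - 2*t + 7)/(-t^2 - 7*t + 9)^2 + (10*t - 2)/(-t^2 - 7*t + 9) = (-37*t^2 + 104*t + 31)/(t^4 + 14*t^3 + 31*t^2 - 126*t + 81)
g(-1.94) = 1.58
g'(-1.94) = -0.88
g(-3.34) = 3.27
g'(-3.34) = -1.62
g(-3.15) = 2.98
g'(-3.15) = -1.49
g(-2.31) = 1.93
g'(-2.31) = -1.03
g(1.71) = -3.09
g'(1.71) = 2.90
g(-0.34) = 0.73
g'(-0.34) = -0.07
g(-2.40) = 2.03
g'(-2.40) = -1.07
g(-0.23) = 0.73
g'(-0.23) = 0.05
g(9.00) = -2.92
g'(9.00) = -0.11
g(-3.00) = 2.76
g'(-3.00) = -1.39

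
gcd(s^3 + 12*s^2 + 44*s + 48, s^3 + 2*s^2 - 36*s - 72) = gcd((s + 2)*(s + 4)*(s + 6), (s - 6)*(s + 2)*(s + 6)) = s^2 + 8*s + 12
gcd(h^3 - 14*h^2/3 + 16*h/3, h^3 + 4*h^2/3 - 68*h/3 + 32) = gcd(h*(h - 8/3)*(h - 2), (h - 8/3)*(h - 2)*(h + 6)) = h^2 - 14*h/3 + 16/3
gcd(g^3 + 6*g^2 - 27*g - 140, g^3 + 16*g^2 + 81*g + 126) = g + 7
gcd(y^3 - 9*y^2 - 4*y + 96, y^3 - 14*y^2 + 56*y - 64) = y^2 - 12*y + 32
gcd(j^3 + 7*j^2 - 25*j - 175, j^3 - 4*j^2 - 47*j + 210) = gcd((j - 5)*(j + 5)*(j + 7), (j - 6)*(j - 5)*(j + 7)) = j^2 + 2*j - 35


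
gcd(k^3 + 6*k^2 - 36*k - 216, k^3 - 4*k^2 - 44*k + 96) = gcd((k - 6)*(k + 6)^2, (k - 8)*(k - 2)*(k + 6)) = k + 6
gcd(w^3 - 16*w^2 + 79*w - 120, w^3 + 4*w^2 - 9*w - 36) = w - 3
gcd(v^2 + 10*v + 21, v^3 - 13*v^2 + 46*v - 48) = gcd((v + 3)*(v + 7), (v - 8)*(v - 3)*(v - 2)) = 1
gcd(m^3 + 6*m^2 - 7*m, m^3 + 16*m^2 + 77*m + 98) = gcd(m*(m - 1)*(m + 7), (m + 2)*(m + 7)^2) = m + 7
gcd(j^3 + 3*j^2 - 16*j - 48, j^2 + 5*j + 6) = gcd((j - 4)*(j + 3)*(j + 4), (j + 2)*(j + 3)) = j + 3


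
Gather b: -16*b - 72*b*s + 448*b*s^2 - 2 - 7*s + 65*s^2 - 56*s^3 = b*(448*s^2 - 72*s - 16) - 56*s^3 + 65*s^2 - 7*s - 2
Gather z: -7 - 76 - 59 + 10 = -132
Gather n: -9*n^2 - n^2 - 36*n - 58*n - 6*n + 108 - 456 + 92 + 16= -10*n^2 - 100*n - 240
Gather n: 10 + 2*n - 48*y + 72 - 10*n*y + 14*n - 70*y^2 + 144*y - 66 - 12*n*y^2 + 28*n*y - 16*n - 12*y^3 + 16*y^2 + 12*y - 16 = n*(-12*y^2 + 18*y) - 12*y^3 - 54*y^2 + 108*y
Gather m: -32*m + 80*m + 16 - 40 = 48*m - 24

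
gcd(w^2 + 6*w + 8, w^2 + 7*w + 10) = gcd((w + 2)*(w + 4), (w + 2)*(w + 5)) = w + 2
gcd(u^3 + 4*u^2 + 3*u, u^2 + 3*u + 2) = u + 1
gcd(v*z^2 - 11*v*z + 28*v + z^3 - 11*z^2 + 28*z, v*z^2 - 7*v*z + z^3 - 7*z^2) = v*z - 7*v + z^2 - 7*z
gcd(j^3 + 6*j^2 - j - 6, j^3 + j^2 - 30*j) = j + 6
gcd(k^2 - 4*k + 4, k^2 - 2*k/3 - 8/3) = k - 2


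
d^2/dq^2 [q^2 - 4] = 2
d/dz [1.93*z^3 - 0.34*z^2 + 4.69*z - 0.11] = 5.79*z^2 - 0.68*z + 4.69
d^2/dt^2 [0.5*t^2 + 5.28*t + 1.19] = 1.00000000000000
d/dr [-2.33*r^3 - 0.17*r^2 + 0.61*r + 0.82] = -6.99*r^2 - 0.34*r + 0.61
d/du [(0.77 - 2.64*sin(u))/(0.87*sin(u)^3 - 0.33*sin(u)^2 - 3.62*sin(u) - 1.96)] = (4.5936*sin(u)^3 - 2.8809*sin(u)^2 + 0.5082*sin(u) + 7.9618)*cos(u)/(0.7569*sin(u)^6 - 0.5742*sin(u)^5 - 6.1899*sin(u)^4 - 1.0212*sin(u)^3 + 14.398*sin(u)^2 + 14.1904*sin(u) + 3.8416)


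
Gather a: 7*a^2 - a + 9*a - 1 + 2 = 7*a^2 + 8*a + 1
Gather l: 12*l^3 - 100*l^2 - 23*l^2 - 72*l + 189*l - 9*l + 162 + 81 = 12*l^3 - 123*l^2 + 108*l + 243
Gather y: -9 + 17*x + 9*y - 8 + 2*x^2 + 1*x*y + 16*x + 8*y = 2*x^2 + 33*x + y*(x + 17) - 17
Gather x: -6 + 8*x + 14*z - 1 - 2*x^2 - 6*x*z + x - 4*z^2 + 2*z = -2*x^2 + x*(9 - 6*z) - 4*z^2 + 16*z - 7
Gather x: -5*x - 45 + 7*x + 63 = 2*x + 18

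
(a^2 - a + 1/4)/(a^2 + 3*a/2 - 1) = (a - 1/2)/(a + 2)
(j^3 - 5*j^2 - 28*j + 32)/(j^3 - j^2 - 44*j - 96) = (j - 1)/(j + 3)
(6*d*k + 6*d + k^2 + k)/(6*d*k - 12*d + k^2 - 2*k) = (k + 1)/(k - 2)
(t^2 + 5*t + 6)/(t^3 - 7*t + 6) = (t + 2)/(t^2 - 3*t + 2)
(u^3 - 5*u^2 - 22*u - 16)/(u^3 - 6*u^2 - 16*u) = (u + 1)/u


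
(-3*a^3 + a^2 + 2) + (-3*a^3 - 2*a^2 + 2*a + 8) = -6*a^3 - a^2 + 2*a + 10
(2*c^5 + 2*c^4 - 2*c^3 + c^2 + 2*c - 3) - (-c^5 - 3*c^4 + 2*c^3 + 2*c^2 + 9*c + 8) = 3*c^5 + 5*c^4 - 4*c^3 - c^2 - 7*c - 11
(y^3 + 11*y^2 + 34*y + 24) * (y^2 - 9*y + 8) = y^5 + 2*y^4 - 57*y^3 - 194*y^2 + 56*y + 192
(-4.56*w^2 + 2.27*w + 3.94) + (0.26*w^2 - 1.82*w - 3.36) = -4.3*w^2 + 0.45*w + 0.58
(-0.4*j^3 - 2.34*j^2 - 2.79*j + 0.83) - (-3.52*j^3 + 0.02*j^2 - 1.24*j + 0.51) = 3.12*j^3 - 2.36*j^2 - 1.55*j + 0.32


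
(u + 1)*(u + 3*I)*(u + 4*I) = u^3 + u^2 + 7*I*u^2 - 12*u + 7*I*u - 12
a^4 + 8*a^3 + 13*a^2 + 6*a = a*(a + 1)^2*(a + 6)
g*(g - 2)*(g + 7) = g^3 + 5*g^2 - 14*g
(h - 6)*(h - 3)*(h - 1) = h^3 - 10*h^2 + 27*h - 18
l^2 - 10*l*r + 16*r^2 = (l - 8*r)*(l - 2*r)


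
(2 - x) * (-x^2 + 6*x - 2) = x^3 - 8*x^2 + 14*x - 4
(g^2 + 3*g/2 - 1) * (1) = g^2 + 3*g/2 - 1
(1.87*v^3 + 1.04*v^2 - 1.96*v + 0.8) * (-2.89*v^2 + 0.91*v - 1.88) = -5.4043*v^5 - 1.3039*v^4 + 3.0952*v^3 - 6.0508*v^2 + 4.4128*v - 1.504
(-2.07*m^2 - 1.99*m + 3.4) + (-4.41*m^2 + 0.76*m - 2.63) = -6.48*m^2 - 1.23*m + 0.77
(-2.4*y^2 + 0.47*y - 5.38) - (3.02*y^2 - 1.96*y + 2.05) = -5.42*y^2 + 2.43*y - 7.43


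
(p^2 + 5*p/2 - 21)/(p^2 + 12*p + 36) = (p - 7/2)/(p + 6)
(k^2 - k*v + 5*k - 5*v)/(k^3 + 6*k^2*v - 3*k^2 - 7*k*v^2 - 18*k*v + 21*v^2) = (k + 5)/(k^2 + 7*k*v - 3*k - 21*v)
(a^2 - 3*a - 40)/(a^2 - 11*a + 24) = (a + 5)/(a - 3)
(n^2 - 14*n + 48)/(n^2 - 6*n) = (n - 8)/n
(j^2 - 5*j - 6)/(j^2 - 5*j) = (j^2 - 5*j - 6)/(j*(j - 5))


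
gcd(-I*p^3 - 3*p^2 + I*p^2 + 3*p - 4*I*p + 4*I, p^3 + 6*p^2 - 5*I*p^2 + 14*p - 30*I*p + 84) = 1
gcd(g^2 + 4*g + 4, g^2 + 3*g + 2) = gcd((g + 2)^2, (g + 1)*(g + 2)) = g + 2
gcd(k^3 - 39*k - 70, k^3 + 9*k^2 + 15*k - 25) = k + 5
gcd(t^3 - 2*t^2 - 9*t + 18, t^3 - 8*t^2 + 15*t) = t - 3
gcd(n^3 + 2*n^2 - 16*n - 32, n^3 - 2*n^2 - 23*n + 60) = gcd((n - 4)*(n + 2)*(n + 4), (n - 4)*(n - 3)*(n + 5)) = n - 4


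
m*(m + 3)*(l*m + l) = l*m^3 + 4*l*m^2 + 3*l*m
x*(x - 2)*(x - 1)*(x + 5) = x^4 + 2*x^3 - 13*x^2 + 10*x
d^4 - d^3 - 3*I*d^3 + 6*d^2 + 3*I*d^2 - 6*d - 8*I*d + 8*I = (d - 1)*(d - 4*I)*(d - I)*(d + 2*I)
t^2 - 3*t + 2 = (t - 2)*(t - 1)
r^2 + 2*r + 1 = (r + 1)^2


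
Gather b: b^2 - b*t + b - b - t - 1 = b^2 - b*t - t - 1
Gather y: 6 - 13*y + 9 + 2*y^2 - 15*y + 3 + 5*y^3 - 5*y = 5*y^3 + 2*y^2 - 33*y + 18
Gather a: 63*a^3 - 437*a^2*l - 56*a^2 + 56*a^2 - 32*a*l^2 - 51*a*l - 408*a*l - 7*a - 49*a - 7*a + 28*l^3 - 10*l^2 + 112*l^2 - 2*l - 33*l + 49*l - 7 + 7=63*a^3 - 437*a^2*l + a*(-32*l^2 - 459*l - 63) + 28*l^3 + 102*l^2 + 14*l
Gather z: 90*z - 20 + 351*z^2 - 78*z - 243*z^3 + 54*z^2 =-243*z^3 + 405*z^2 + 12*z - 20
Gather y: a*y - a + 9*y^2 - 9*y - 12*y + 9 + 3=-a + 9*y^2 + y*(a - 21) + 12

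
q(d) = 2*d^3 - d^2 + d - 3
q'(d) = 6*d^2 - 2*d + 1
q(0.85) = -1.64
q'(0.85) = 3.64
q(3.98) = 111.23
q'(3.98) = 88.08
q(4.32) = 143.90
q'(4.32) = 104.33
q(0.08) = -2.93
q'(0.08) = 0.88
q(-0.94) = -6.48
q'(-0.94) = 8.18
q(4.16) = 127.84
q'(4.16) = 96.51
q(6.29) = 461.44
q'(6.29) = 225.80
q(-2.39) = -38.41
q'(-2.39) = 40.05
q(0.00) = -3.00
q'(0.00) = 1.00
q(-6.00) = -477.00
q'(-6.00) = 229.00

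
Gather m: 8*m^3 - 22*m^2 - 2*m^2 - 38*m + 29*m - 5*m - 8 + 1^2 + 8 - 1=8*m^3 - 24*m^2 - 14*m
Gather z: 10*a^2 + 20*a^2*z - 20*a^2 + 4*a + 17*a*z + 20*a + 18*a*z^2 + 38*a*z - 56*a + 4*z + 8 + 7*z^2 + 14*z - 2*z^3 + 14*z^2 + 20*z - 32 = -10*a^2 - 32*a - 2*z^3 + z^2*(18*a + 21) + z*(20*a^2 + 55*a + 38) - 24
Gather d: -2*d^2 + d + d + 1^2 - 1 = -2*d^2 + 2*d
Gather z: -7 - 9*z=-9*z - 7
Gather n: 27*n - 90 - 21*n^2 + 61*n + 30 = -21*n^2 + 88*n - 60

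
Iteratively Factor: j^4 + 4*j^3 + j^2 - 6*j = (j - 1)*(j^3 + 5*j^2 + 6*j) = j*(j - 1)*(j^2 + 5*j + 6) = j*(j - 1)*(j + 3)*(j + 2)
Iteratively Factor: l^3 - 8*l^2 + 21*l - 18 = (l - 2)*(l^2 - 6*l + 9) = (l - 3)*(l - 2)*(l - 3)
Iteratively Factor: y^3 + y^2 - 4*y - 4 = (y + 1)*(y^2 - 4) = (y + 1)*(y + 2)*(y - 2)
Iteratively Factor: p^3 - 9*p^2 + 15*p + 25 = (p - 5)*(p^2 - 4*p - 5) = (p - 5)*(p + 1)*(p - 5)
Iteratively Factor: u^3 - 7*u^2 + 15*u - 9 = (u - 3)*(u^2 - 4*u + 3) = (u - 3)^2*(u - 1)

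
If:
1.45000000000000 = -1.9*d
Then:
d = -0.76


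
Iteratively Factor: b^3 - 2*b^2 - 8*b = (b - 4)*(b^2 + 2*b) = b*(b - 4)*(b + 2)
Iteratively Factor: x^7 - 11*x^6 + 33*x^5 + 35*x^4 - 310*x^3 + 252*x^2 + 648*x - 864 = (x + 2)*(x^6 - 13*x^5 + 59*x^4 - 83*x^3 - 144*x^2 + 540*x - 432) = (x - 3)*(x + 2)*(x^5 - 10*x^4 + 29*x^3 + 4*x^2 - 132*x + 144) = (x - 3)^2*(x + 2)*(x^4 - 7*x^3 + 8*x^2 + 28*x - 48) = (x - 3)^3*(x + 2)*(x^3 - 4*x^2 - 4*x + 16) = (x - 4)*(x - 3)^3*(x + 2)*(x^2 - 4) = (x - 4)*(x - 3)^3*(x + 2)^2*(x - 2)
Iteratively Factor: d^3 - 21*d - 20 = (d + 1)*(d^2 - d - 20) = (d + 1)*(d + 4)*(d - 5)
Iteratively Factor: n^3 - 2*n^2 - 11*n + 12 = (n + 3)*(n^2 - 5*n + 4) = (n - 4)*(n + 3)*(n - 1)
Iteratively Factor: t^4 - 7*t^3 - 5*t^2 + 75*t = (t + 3)*(t^3 - 10*t^2 + 25*t) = (t - 5)*(t + 3)*(t^2 - 5*t) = t*(t - 5)*(t + 3)*(t - 5)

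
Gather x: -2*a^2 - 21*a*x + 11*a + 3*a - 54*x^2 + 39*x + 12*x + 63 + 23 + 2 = -2*a^2 + 14*a - 54*x^2 + x*(51 - 21*a) + 88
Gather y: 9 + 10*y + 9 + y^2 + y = y^2 + 11*y + 18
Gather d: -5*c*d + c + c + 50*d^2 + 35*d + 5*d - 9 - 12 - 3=2*c + 50*d^2 + d*(40 - 5*c) - 24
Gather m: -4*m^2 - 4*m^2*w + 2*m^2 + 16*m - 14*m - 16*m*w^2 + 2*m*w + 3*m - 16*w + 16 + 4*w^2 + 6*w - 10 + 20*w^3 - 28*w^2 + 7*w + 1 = m^2*(-4*w - 2) + m*(-16*w^2 + 2*w + 5) + 20*w^3 - 24*w^2 - 3*w + 7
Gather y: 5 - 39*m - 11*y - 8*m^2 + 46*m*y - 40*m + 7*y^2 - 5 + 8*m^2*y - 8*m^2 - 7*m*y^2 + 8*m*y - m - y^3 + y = -16*m^2 - 80*m - y^3 + y^2*(7 - 7*m) + y*(8*m^2 + 54*m - 10)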